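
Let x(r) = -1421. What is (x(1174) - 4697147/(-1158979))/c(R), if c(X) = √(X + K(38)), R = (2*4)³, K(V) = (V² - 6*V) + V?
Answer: -821106006*√1766/1023378457 ≈ -33.718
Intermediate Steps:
K(V) = V² - 5*V
R = 512 (R = 8³ = 512)
c(X) = √(1254 + X) (c(X) = √(X + 38*(-5 + 38)) = √(X + 38*33) = √(X + 1254) = √(1254 + X))
(x(1174) - 4697147/(-1158979))/c(R) = (-1421 - 4697147/(-1158979))/(√(1254 + 512)) = (-1421 - 4697147*(-1)/1158979)/(√1766) = (-1421 - 1*(-4697147/1158979))*(√1766/1766) = (-1421 + 4697147/1158979)*(√1766/1766) = -821106006*√1766/1023378457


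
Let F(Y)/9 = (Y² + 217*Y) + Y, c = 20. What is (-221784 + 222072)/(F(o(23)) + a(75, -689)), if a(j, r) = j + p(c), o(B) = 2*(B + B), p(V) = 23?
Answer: 144/128389 ≈ 0.0011216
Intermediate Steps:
o(B) = 4*B (o(B) = 2*(2*B) = 4*B)
F(Y) = 9*Y² + 1962*Y (F(Y) = 9*((Y² + 217*Y) + Y) = 9*(Y² + 218*Y) = 9*Y² + 1962*Y)
a(j, r) = 23 + j (a(j, r) = j + 23 = 23 + j)
(-221784 + 222072)/(F(o(23)) + a(75, -689)) = (-221784 + 222072)/(9*(4*23)*(218 + 4*23) + (23 + 75)) = 288/(9*92*(218 + 92) + 98) = 288/(9*92*310 + 98) = 288/(256680 + 98) = 288/256778 = 288*(1/256778) = 144/128389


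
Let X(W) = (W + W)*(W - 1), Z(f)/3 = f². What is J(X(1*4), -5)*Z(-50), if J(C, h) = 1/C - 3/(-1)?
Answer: 45625/2 ≈ 22813.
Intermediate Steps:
Z(f) = 3*f²
X(W) = 2*W*(-1 + W) (X(W) = (2*W)*(-1 + W) = 2*W*(-1 + W))
J(C, h) = 3 + 1/C (J(C, h) = 1/C - 3*(-1) = 1/C + 3 = 3 + 1/C)
J(X(1*4), -5)*Z(-50) = (3 + 1/(2*(1*4)*(-1 + 1*4)))*(3*(-50)²) = (3 + 1/(2*4*(-1 + 4)))*(3*2500) = (3 + 1/(2*4*3))*7500 = (3 + 1/24)*7500 = (73/24)*7500 = 45625/2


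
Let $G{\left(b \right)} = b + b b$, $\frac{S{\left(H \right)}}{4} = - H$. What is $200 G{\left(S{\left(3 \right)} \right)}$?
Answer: $26400$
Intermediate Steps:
$S{\left(H \right)} = - 4 H$ ($S{\left(H \right)} = 4 \left(- H\right) = - 4 H$)
$G{\left(b \right)} = b + b^{2}$
$200 G{\left(S{\left(3 \right)} \right)} = 200 \left(-4\right) 3 \left(1 - 12\right) = 200 \left(- 12 \left(1 - 12\right)\right) = 200 \left(\left(-12\right) \left(-11\right)\right) = 200 \cdot 132 = 26400$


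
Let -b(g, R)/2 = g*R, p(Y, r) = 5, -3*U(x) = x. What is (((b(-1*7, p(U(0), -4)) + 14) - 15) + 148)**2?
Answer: 47089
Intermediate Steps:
U(x) = -x/3
b(g, R) = -2*R*g (b(g, R) = -2*g*R = -2*R*g)
(((b(-1*7, p(U(0), -4)) + 14) - 15) + 148)**2 = (((-2*5*(-1*7) + 14) - 15) + 148)**2 = (((-2*5*(-7) + 14) - 15) + 148)**2 = (((70 + 14) - 15) + 148)**2 = ((84 - 15) + 148)**2 = (69 + 148)**2 = 217**2 = 47089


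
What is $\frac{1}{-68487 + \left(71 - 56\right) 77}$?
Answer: $- \frac{1}{67332} \approx -1.4852 \cdot 10^{-5}$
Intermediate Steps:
$\frac{1}{-68487 + \left(71 - 56\right) 77} = \frac{1}{-68487 + 15 \cdot 77} = \frac{1}{-68487 + 1155} = \frac{1}{-67332} = - \frac{1}{67332}$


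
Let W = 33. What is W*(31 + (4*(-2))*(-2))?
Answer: 1551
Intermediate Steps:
W*(31 + (4*(-2))*(-2)) = 33*(31 + (4*(-2))*(-2)) = 33*(31 - 8*(-2)) = 33*(31 + 16) = 33*47 = 1551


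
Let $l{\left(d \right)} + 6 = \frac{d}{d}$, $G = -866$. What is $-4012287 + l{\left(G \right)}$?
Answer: $-4012292$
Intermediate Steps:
$l{\left(d \right)} = -5$ ($l{\left(d \right)} = -6 + \frac{d}{d} = -6 + 1 = -5$)
$-4012287 + l{\left(G \right)} = -4012287 - 5 = -4012292$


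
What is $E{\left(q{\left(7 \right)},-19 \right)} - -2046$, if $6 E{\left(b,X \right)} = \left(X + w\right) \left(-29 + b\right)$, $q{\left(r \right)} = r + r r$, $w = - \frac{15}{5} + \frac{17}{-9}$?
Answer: $\frac{3877}{2} \approx 1938.5$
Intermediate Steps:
$w = - \frac{44}{9}$ ($w = \left(-15\right) \frac{1}{5} + 17 \left(- \frac{1}{9}\right) = -3 - \frac{17}{9} = - \frac{44}{9} \approx -4.8889$)
$q{\left(r \right)} = r + r^{2}$
$E{\left(b,X \right)} = \frac{\left(-29 + b\right) \left(- \frac{44}{9} + X\right)}{6}$ ($E{\left(b,X \right)} = \frac{\left(X - \frac{44}{9}\right) \left(-29 + b\right)}{6} = \frac{\left(- \frac{44}{9} + X\right) \left(-29 + b\right)}{6} = \frac{\left(-29 + b\right) \left(- \frac{44}{9} + X\right)}{6}$)
$E{\left(q{\left(7 \right)},-19 \right)} - -2046 = \left(\frac{638}{27} - - \frac{551}{6} - \frac{22 \cdot 7 \left(1 + 7\right)}{27} + \frac{1}{6} \left(-19\right) 7 \left(1 + 7\right)\right) - -2046 = \left(\frac{638}{27} + \frac{551}{6} - \frac{22 \cdot 7 \cdot 8}{27} + \frac{1}{6} \left(-19\right) 7 \cdot 8\right) + 2046 = \left(\frac{638}{27} + \frac{551}{6} - \frac{1232}{27} + \frac{1}{6} \left(-19\right) 56\right) + 2046 = \left(\frac{638}{27} + \frac{551}{6} - \frac{1232}{27} - \frac{532}{3}\right) + 2046 = - \frac{215}{2} + 2046 = \frac{3877}{2}$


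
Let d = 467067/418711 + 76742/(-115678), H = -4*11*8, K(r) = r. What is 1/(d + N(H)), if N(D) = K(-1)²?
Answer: 24217825529/35166153961 ≈ 0.68867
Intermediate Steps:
H = -352 (H = -44*8 = -352)
N(D) = 1 (N(D) = (-1)² = 1)
d = 10948328432/24217825529 (d = 467067*(1/418711) + 76742*(-1/115678) = 467067/418711 - 38371/57839 = 10948328432/24217825529 ≈ 0.45208)
1/(d + N(H)) = 1/(10948328432/24217825529 + 1) = 1/(35166153961/24217825529) = 24217825529/35166153961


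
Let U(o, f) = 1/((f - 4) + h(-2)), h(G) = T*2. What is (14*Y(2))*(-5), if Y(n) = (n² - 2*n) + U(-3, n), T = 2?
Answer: -35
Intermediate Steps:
h(G) = 4 (h(G) = 2*2 = 4)
U(o, f) = 1/f (U(o, f) = 1/((f - 4) + 4) = 1/((-4 + f) + 4) = 1/f)
Y(n) = 1/n + n² - 2*n (Y(n) = (n² - 2*n) + 1/n = 1/n + n² - 2*n)
(14*Y(2))*(-5) = (14*((1 + 2²*(-2 + 2))/2))*(-5) = (14*((1 + 4*0)/2))*(-5) = (14*((1 + 0)/2))*(-5) = (14*((½)*1))*(-5) = (14*(½))*(-5) = 7*(-5) = -35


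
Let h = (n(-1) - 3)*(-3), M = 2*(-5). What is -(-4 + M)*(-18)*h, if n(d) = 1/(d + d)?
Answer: -2646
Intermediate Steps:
M = -10
n(d) = 1/(2*d)
h = 21/2 (h = ((½)/(-1) - 3)*(-3) = ((½)*(-1) - 3)*(-3) = (-½ - 3)*(-3) = -7/2*(-3) = 21/2 ≈ 10.500)
-(-4 + M)*(-18)*h = -(-4 - 10)*(-18)*21/2 = -(-14*(-18))*21/2 = -252*21/2 = -1*2646 = -2646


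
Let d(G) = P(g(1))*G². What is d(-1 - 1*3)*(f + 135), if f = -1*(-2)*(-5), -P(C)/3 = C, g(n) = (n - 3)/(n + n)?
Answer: 6000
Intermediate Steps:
g(n) = (-3 + n)/(2*n) (g(n) = (-3 + n)/((2*n)) = (-3 + n)*(1/(2*n)) = (-3 + n)/(2*n))
P(C) = -3*C
f = -10 (f = 2*(-5) = -10)
d(G) = 3*G² (d(G) = (-3*(-3 + 1)/(2*1))*G² = (-3*(-2)/2)*G² = (-3*(-1))*G² = 3*G²)
d(-1 - 1*3)*(f + 135) = (3*(-1 - 1*3)²)*(-10 + 135) = (3*(-1 - 3)²)*125 = (3*(-4)²)*125 = (3*16)*125 = 48*125 = 6000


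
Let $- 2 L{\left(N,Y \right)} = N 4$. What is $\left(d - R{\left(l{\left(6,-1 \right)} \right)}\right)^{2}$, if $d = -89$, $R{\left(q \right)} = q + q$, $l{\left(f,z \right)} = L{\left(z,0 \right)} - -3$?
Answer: $9801$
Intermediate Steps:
$L{\left(N,Y \right)} = - 2 N$ ($L{\left(N,Y \right)} = - \frac{N 4}{2} = - \frac{4 N}{2} = - 2 N$)
$l{\left(f,z \right)} = 3 - 2 z$ ($l{\left(f,z \right)} = - 2 z - -3 = - 2 z + 3 = 3 - 2 z$)
$R{\left(q \right)} = 2 q$
$\left(d - R{\left(l{\left(6,-1 \right)} \right)}\right)^{2} = \left(-89 - 2 \left(3 - -2\right)\right)^{2} = \left(-89 - 2 \left(3 + 2\right)\right)^{2} = \left(-89 - 2 \cdot 5\right)^{2} = \left(-89 - 10\right)^{2} = \left(-99\right)^{2} = 9801$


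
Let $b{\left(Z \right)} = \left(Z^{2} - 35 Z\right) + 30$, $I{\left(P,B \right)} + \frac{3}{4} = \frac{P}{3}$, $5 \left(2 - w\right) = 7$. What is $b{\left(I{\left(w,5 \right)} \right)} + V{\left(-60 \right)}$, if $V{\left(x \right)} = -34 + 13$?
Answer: $\frac{11421}{400} \approx 28.552$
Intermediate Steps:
$w = \frac{3}{5}$ ($w = 2 - \frac{7}{5} = \frac{3}{5} \approx 0.6$)
$I{\left(P,B \right)} = - \frac{3}{4} + \frac{P}{3}$
$b{\left(Z \right)} = 30 + Z^{2} - 35 Z$
$V{\left(x \right)} = -21$
$b{\left(I{\left(w,5 \right)} \right)} + V{\left(-60 \right)} = \left(30 + \left(- \frac{3}{4} + \frac{1}{3} \cdot \frac{3}{5}\right)^{2} - 35 \left(- \frac{3}{4} + \frac{1}{3} \cdot \frac{3}{5}\right)\right) - 21 = \left(30 + \left(- \frac{3}{4} + \frac{1}{5}\right)^{2} - 35 \left(- \frac{3}{4} + \frac{1}{5}\right)\right) - 21 = \left(30 + \left(- \frac{11}{20}\right)^{2} - - \frac{77}{4}\right) - 21 = \left(30 + \frac{121}{400} + \frac{77}{4}\right) - 21 = \frac{19821}{400} - 21 = \frac{11421}{400}$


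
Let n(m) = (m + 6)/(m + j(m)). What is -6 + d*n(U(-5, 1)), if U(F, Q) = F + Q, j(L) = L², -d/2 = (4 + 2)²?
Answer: -18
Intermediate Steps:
d = -72 (d = -2*(4 + 2)² = -2*6² = -2*36 = -72)
n(m) = (6 + m)/(m + m²) (n(m) = (m + 6)/(m + m²) = (6 + m)/(m + m²))
-6 + d*n(U(-5, 1)) = -6 - 72*(6 + (-5 + 1))/((-5 + 1)*(1 + (-5 + 1))) = -6 - 72*(6 - 4)/((-4)*(1 - 4)) = -6 - (-18)*2/(-3) = -6 - (-18)*(-1)*2/3 = -6 - 72*⅙ = -6 - 12 = -18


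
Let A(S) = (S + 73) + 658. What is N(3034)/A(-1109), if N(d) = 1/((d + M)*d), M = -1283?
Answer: -1/2008137852 ≈ -4.9797e-10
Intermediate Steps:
A(S) = 731 + S (A(S) = (73 + S) + 658 = 731 + S)
N(d) = 1/(d*(-1283 + d)) (N(d) = 1/((d - 1283)*d) = 1/((-1283 + d)*d) = 1/(d*(-1283 + d)))
N(3034)/A(-1109) = (1/(3034*(-1283 + 3034)))/(731 - 1109) = ((1/3034)/1751)/(-378) = ((1/3034)*(1/1751))*(-1/378) = (1/5312534)*(-1/378) = -1/2008137852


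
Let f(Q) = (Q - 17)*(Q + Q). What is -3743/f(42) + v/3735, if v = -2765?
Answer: -1319107/522900 ≈ -2.5227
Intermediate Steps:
f(Q) = 2*Q*(-17 + Q) (f(Q) = (-17 + Q)*(2*Q) = 2*Q*(-17 + Q))
-3743/f(42) + v/3735 = -3743*1/(84*(-17 + 42)) - 2765/3735 = -3743/(2*42*25) - 2765*1/3735 = -3743/2100 - 553/747 = -1319107/522900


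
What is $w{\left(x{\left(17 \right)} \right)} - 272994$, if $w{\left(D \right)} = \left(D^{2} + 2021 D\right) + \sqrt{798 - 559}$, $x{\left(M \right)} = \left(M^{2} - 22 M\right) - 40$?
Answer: $-509994 + \sqrt{239} \approx -5.0998 \cdot 10^{5}$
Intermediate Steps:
$x{\left(M \right)} = -40 + M^{2} - 22 M$
$w{\left(D \right)} = \sqrt{239} + D^{2} + 2021 D$ ($w{\left(D \right)} = \left(D^{2} + 2021 D\right) + \sqrt{239} = \sqrt{239} + D^{2} + 2021 D$)
$w{\left(x{\left(17 \right)} \right)} - 272994 = \left(\sqrt{239} + \left(-40 + 17^{2} - 374\right)^{2} + 2021 \left(-40 + 17^{2} - 374\right)\right) - 272994 = \left(\sqrt{239} + \left(-40 + 289 - 374\right)^{2} + 2021 \left(-40 + 289 - 374\right)\right) - 272994 = \left(\sqrt{239} + \left(-125\right)^{2} + 2021 \left(-125\right)\right) - 272994 = \left(\sqrt{239} + 15625 - 252625\right) - 272994 = \left(-237000 + \sqrt{239}\right) - 272994 = -509994 + \sqrt{239}$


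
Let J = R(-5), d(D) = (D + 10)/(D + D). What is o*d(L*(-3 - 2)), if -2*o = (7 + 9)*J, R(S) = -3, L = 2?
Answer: 0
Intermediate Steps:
d(D) = (10 + D)/(2*D) (d(D) = (10 + D)/((2*D)) = (10 + D)*(1/(2*D)) = (10 + D)/(2*D))
J = -3
o = 24 (o = -(7 + 9)*(-3)/2 = -8*(-3) = -1/2*(-48) = 24)
o*d(L*(-3 - 2)) = 24*((10 + 2*(-3 - 2))/(2*((2*(-3 - 2))))) = 24*((10 + 2*(-5))/(2*((2*(-5))))) = 24*((1/2)*(10 - 10)/(-10)) = 24*((1/2)*(-1/10)*0) = 24*0 = 0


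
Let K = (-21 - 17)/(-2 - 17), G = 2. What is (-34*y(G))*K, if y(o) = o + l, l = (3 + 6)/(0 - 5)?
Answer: -68/5 ≈ -13.600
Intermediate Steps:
l = -9/5 (l = 9/(-5) = 9*(-⅕) = -9/5 ≈ -1.8000)
K = 2 (K = -38/(-19) = -38*(-1/19) = 2)
y(o) = -9/5 + o (y(o) = o - 9/5 = -9/5 + o)
(-34*y(G))*K = -34*(-9/5 + 2)*2 = -34*⅕*2 = -34/5*2 = -68/5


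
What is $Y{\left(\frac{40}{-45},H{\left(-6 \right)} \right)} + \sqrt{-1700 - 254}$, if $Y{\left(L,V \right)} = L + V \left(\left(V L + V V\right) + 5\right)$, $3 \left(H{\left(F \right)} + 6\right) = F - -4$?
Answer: $- \frac{29972}{81} + i \sqrt{1954} \approx -370.02 + 44.204 i$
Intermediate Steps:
$H{\left(F \right)} = - \frac{14}{3} + \frac{F}{3}$ ($H{\left(F \right)} = -6 + \frac{F - -4}{3} = -6 + \frac{F + 4}{3} = -6 + \frac{4 + F}{3} = -6 + \left(\frac{4}{3} + \frac{F}{3}\right) = - \frac{14}{3} + \frac{F}{3}$)
$Y{\left(L,V \right)} = L + V \left(5 + V^{2} + L V\right)$ ($Y{\left(L,V \right)} = L + V \left(\left(L V + V^{2}\right) + 5\right) = L + V \left(\left(V^{2} + L V\right) + 5\right) = L + V \left(5 + V^{2} + L V\right)$)
$Y{\left(\frac{40}{-45},H{\left(-6 \right)} \right)} + \sqrt{-1700 - 254} = \left(\frac{40}{-45} + \left(- \frac{14}{3} + \frac{1}{3} \left(-6\right)\right)^{3} + 5 \left(- \frac{14}{3} + \frac{1}{3} \left(-6\right)\right) + \frac{40}{-45} \left(- \frac{14}{3} + \frac{1}{3} \left(-6\right)\right)^{2}\right) + \sqrt{-1700 - 254} = \left(40 \left(- \frac{1}{45}\right) + \left(- \frac{14}{3} - 2\right)^{3} + 5 \left(- \frac{14}{3} - 2\right) + 40 \left(- \frac{1}{45}\right) \left(- \frac{14}{3} - 2\right)^{2}\right) + \sqrt{-1954} = \left(- \frac{8}{9} + \left(- \frac{20}{3}\right)^{3} + 5 \left(- \frac{20}{3}\right) - \frac{8 \left(- \frac{20}{3}\right)^{2}}{9}\right) + i \sqrt{1954} = \left(- \frac{8}{9} - \frac{8000}{27} - \frac{100}{3} - \frac{3200}{81}\right) + i \sqrt{1954} = - \frac{29972}{81} + i \sqrt{1954}$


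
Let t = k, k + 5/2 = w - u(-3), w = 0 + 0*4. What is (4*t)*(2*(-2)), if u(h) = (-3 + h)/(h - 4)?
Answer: 376/7 ≈ 53.714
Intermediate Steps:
u(h) = (-3 + h)/(-4 + h)
w = 0 (w = 0 + 0 = 0)
k = -47/14 (k = -5/2 + (0 - (-3 - 3)/(-4 - 3)) = -5/2 + (0 - (-6)/(-7)) = -5/2 + (0 - (-1)*(-6)/7) = -5/2 + (0 - 1*6/7) = -5/2 + (0 - 6/7) = -5/2 - 6/7 = -47/14 ≈ -3.3571)
t = -47/14 ≈ -3.3571
(4*t)*(2*(-2)) = (4*(-47/14))*(2*(-2)) = -94/7*(-4) = 376/7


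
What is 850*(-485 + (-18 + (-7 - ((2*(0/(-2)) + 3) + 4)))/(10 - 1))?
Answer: -3737450/9 ≈ -4.1527e+5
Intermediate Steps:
850*(-485 + (-18 + (-7 - ((2*(0/(-2)) + 3) + 4)))/(10 - 1)) = 850*(-485 + (-18 + (-7 - ((2*(0*(-½)) + 3) + 4)))/9) = 850*(-485 + (-18 + (-7 - ((2*0 + 3) + 4)))/9) = 850*(-485 + (-18 + (-7 - ((0 + 3) + 4)))/9) = 850*(-485 + (-18 + (-7 - (3 + 4)))/9) = 850*(-485 + (-18 + (-7 - 1*7))/9) = 850*(-485 + (-18 + (-7 - 7))/9) = 850*(-485 + (-18 - 14)/9) = 850*(-485 + (⅑)*(-32)) = 850*(-485 - 32/9) = 850*(-4397/9) = -3737450/9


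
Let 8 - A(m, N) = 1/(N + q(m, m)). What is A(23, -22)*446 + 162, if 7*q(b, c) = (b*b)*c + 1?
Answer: 22404549/6007 ≈ 3729.7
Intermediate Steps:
q(b, c) = ⅐ + c*b²/7 (q(b, c) = ((b*b)*c + 1)/7 = (b²*c + 1)/7 = (c*b² + 1)/7 = (1 + c*b²)/7 = ⅐ + c*b²/7)
A(m, N) = 8 - 1/(⅐ + N + m³/7) (A(m, N) = 8 - 1/(N + (⅐ + m*m²/7)) = 8 - 1/(N + (⅐ + m³/7)) = 8 - 1/(⅐ + N + m³/7))
A(23, -22)*446 + 162 = ((1 + 8*23³ + 56*(-22))/(1 + 23³ + 7*(-22)))*446 + 162 = ((1 + 8*12167 - 1232)/(1 + 12167 - 154))*446 + 162 = ((1 + 97336 - 1232)/12014)*446 + 162 = ((1/12014)*96105)*446 + 162 = (96105/12014)*446 + 162 = 21431415/6007 + 162 = 22404549/6007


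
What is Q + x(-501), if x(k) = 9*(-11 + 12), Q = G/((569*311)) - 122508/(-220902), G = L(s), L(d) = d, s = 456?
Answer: 62265832941/6515099503 ≈ 9.5572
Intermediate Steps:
G = 456
Q = 3629937414/6515099503 (Q = 456/((569*311)) - 122508/(-220902) = 456/176959 - 122508*(-1/220902) = 456*(1/176959) + 20418/36817 = 456/176959 + 20418/36817 = 3629937414/6515099503 ≈ 0.55716)
x(k) = 9 (x(k) = 9*1 = 9)
Q + x(-501) = 3629937414/6515099503 + 9 = 62265832941/6515099503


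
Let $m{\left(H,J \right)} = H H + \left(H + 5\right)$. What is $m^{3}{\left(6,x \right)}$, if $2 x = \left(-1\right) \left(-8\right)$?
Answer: $103823$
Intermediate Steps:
$x = 4$ ($x = \frac{\left(-1\right) \left(-8\right)}{2} = \frac{1}{2} \cdot 8 = 4$)
$m{\left(H,J \right)} = 5 + H + H^{2}$ ($m{\left(H,J \right)} = H^{2} + \left(5 + H\right) = 5 + H + H^{2}$)
$m^{3}{\left(6,x \right)} = \left(5 + 6 + 6^{2}\right)^{3} = \left(5 + 6 + 36\right)^{3} = 47^{3} = 103823$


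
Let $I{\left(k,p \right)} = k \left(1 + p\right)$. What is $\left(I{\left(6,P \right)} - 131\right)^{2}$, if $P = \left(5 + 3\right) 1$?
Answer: $5929$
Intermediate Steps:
$P = 8$ ($P = 8 \cdot 1 = 8$)
$\left(I{\left(6,P \right)} - 131\right)^{2} = \left(6 \left(1 + 8\right) - 131\right)^{2} = \left(6 \cdot 9 - 131\right)^{2} = \left(54 - 131\right)^{2} = \left(-77\right)^{2} = 5929$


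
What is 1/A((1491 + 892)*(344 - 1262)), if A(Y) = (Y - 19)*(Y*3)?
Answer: 1/14356827219366 ≈ 6.9653e-14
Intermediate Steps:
A(Y) = 3*Y*(-19 + Y) (A(Y) = (-19 + Y)*(3*Y) = 3*Y*(-19 + Y))
1/A((1491 + 892)*(344 - 1262)) = 1/(3*((1491 + 892)*(344 - 1262))*(-19 + (1491 + 892)*(344 - 1262))) = 1/(3*(2383*(-918))*(-19 + 2383*(-918))) = 1/(3*(-2187594)*(-19 - 2187594)) = 1/(3*(-2187594)*(-2187613)) = 1/14356827219366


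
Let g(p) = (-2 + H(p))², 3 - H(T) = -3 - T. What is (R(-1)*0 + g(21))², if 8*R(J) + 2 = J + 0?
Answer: 390625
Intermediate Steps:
H(T) = 6 + T (H(T) = 3 - (-3 - T) = 3 + (3 + T) = 6 + T)
R(J) = -¼ + J/8 (R(J) = -¼ + (J + 0)/8 = -¼ + J/8)
g(p) = (4 + p)² (g(p) = (-2 + (6 + p))² = (4 + p)²)
(R(-1)*0 + g(21))² = ((-¼ + (⅛)*(-1))*0 + (4 + 21)²)² = ((-¼ - ⅛)*0 + 25²)² = (-3/8*0 + 625)² = (0 + 625)² = 625² = 390625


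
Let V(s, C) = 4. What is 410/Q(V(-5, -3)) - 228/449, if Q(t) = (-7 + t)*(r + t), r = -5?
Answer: 183406/1347 ≈ 136.16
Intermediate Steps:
Q(t) = (-7 + t)*(-5 + t)
410/Q(V(-5, -3)) - 228/449 = 410/(35 + 4² - 12*4) - 228/449 = 410/(35 + 16 - 48) - 228*1/449 = 410/3 - 228/449 = 183406/1347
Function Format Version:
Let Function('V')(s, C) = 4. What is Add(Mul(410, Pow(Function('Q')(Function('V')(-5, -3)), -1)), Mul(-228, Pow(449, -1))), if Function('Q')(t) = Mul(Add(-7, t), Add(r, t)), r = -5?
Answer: Rational(183406, 1347) ≈ 136.16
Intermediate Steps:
Function('Q')(t) = Mul(Add(-7, t), Add(-5, t))
Add(Mul(410, Pow(Function('Q')(Function('V')(-5, -3)), -1)), Mul(-228, Pow(449, -1))) = Add(Mul(410, Pow(Add(35, Pow(4, 2), Mul(-12, 4)), -1)), Mul(-228, Pow(449, -1))) = Add(Mul(410, Pow(Add(35, 16, -48), -1)), Mul(-228, Rational(1, 449))) = Add(Mul(410, Pow(3, -1)), Rational(-228, 449)) = Add(Mul(410, Rational(1, 3)), Rational(-228, 449)) = Add(Rational(410, 3), Rational(-228, 449)) = Rational(183406, 1347)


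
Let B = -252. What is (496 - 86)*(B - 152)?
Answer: -165640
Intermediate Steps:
(496 - 86)*(B - 152) = (496 - 86)*(-252 - 152) = 410*(-404) = -165640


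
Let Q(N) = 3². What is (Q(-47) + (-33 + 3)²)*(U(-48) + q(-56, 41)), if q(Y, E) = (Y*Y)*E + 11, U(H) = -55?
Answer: 116835588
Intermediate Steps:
Q(N) = 9
q(Y, E) = 11 + E*Y² (q(Y, E) = Y²*E + 11 = E*Y² + 11 = 11 + E*Y²)
(Q(-47) + (-33 + 3)²)*(U(-48) + q(-56, 41)) = (9 + (-33 + 3)²)*(-55 + (11 + 41*(-56)²)) = (9 + (-30)²)*(-55 + (11 + 41*3136)) = (9 + 900)*(-55 + (11 + 128576)) = 909*(-55 + 128587) = 909*128532 = 116835588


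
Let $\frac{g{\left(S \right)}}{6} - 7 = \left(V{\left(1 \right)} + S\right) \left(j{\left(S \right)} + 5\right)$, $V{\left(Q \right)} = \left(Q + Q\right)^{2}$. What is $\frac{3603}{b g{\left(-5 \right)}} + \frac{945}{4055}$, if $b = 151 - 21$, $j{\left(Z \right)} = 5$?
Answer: $- \frac{826591}{632580} \approx -1.3067$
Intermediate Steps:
$V{\left(Q \right)} = 4 Q^{2}$ ($V{\left(Q \right)} = \left(2 Q\right)^{2} = 4 Q^{2}$)
$g{\left(S \right)} = 282 + 60 S$ ($g{\left(S \right)} = 42 + 6 \left(4 \cdot 1^{2} + S\right) \left(5 + 5\right) = 42 + 6 \left(4 \cdot 1 + S\right) 10 = 42 + 6 \left(4 + S\right) 10 = 42 + 6 \left(40 + 10 S\right) = 42 + \left(240 + 60 S\right) = 282 + 60 S$)
$b = 130$ ($b = 151 - 21 = 130$)
$\frac{3603}{b g{\left(-5 \right)}} + \frac{945}{4055} = \frac{3603}{130 \left(282 + 60 \left(-5\right)\right)} + \frac{945}{4055} = \frac{3603}{130 \left(282 - 300\right)} + 945 \cdot \frac{1}{4055} = \frac{3603}{130 \left(-18\right)} + \frac{189}{811} = \frac{3603}{-2340} + \frac{189}{811} = 3603 \left(- \frac{1}{2340}\right) + \frac{189}{811} = - \frac{1201}{780} + \frac{189}{811} = - \frac{826591}{632580}$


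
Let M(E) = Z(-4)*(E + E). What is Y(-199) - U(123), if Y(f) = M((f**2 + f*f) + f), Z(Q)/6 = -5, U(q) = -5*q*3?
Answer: -4738335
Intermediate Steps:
U(q) = -15*q
Z(Q) = -30 (Z(Q) = 6*(-5) = -30)
M(E) = -60*E (M(E) = -30*(E + E) = -60*E)
Y(f) = -120*f**2 - 60*f (Y(f) = -60*((f**2 + f*f) + f) = -60*((f**2 + f**2) + f) = -60*(2*f**2 + f) = -60*(f + 2*f**2) = -120*f**2 - 60*f)
Y(-199) - U(123) = -60*(-199)*(1 + 2*(-199)) - (-15)*123 = -60*(-199)*(1 - 398) - 1*(-1845) = -60*(-199)*(-397) + 1845 = -4740180 + 1845 = -4738335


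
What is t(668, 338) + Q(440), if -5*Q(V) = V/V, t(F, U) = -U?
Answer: -1691/5 ≈ -338.20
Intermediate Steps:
Q(V) = -⅕ (Q(V) = -V/(5*V) = -⅕*1 = -⅕)
t(668, 338) + Q(440) = -1*338 - ⅕ = -338 - ⅕ = -1691/5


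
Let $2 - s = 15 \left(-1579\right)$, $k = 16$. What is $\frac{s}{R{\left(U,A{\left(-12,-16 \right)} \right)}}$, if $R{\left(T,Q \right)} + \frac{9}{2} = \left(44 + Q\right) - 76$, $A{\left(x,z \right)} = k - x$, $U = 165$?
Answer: $- \frac{47374}{17} \approx -2786.7$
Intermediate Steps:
$A{\left(x,z \right)} = 16 - x$
$R{\left(T,Q \right)} = - \frac{73}{2} + Q$ ($R{\left(T,Q \right)} = - \frac{9}{2} + \left(\left(44 + Q\right) - 76\right) = - \frac{9}{2} + \left(-32 + Q\right) = - \frac{73}{2} + Q$)
$s = 23687$ ($s = 2 - 15 \left(-1579\right) = 2 - -23685 = 2 + 23685 = 23687$)
$\frac{s}{R{\left(U,A{\left(-12,-16 \right)} \right)}} = \frac{23687}{- \frac{73}{2} + \left(16 - -12\right)} = \frac{23687}{- \frac{73}{2} + \left(16 + 12\right)} = \frac{23687}{- \frac{73}{2} + 28} = \frac{23687}{- \frac{17}{2}} = 23687 \left(- \frac{2}{17}\right) = - \frac{47374}{17}$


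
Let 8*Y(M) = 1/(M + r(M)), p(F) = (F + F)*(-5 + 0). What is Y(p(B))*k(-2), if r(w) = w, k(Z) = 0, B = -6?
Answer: 0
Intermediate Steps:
p(F) = -10*F (p(F) = (2*F)*(-5) = -10*F)
Y(M) = 1/(16*M) (Y(M) = 1/(8*(M + M)) = 1/(8*((2*M))) = (1/(2*M))/8 = 1/(16*M))
Y(p(B))*k(-2) = (1/(16*((-10*(-6)))))*0 = ((1/16)/60)*0 = ((1/16)*(1/60))*0 = (1/960)*0 = 0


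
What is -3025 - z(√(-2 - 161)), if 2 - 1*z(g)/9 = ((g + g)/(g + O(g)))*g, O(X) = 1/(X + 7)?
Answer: (-472428*I - 24235*√163)/(7*√163 + 162*I) ≈ -3043.6 + 230.9*I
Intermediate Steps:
O(X) = 1/(7 + X)
z(g) = 18 - 18*g²/(g + 1/(7 + g)) (z(g) = 18 - 9*(g + g)/(g + 1/(7 + g))*g = 18 - 9*(2*g)/(g + 1/(7 + g))*g = 18 - 9*2*g/(g + 1/(7 + g))*g = 18 - 18*g²/(g + 1/(7 + g)))
-3025 - z(√(-2 - 161)) = -3025 - 18*(1 + √(-2 - 161)*(1 - √(-2 - 161))*(7 + √(-2 - 161)))/(1 + √(-2 - 161)*(7 + √(-2 - 161))) = -3025 - 18*(1 + √(-163)*(1 - √(-163))*(7 + √(-163)))/(1 + √(-163)*(7 + √(-163))) = -3025 - 18*(1 + (I*√163)*(1 - I*√163)*(7 + I*√163))/(1 + (I*√163)*(7 + I*√163)) = -3025 - 18*(1 + (I*√163)*(1 - I*√163)*(7 + I*√163))/(1 + I*√163*(7 + I*√163)) = -3025 - 18*(1 + I*√163*(1 - I*√163)*(7 + I*√163))/(1 + I*√163*(7 + I*√163))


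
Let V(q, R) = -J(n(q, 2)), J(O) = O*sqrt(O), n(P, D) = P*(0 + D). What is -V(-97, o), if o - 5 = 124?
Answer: -194*I*sqrt(194) ≈ -2702.1*I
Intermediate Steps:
o = 129 (o = 5 + 124 = 129)
n(P, D) = D*P (n(P, D) = P*D = D*P)
J(O) = O**(3/2)
V(q, R) = -2*sqrt(2)*q**(3/2) (V(q, R) = -(2*q)**(3/2) = -2*sqrt(2)*q**(3/2))
-V(-97, o) = -(-2)*sqrt(2)*(-97)**(3/2) = -(-2)*sqrt(2)*(-97*I*sqrt(97)) = -194*I*sqrt(194)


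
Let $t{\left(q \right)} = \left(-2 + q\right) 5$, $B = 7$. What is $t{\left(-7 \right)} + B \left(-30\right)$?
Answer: $-255$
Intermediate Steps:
$t{\left(q \right)} = -10 + 5 q$
$t{\left(-7 \right)} + B \left(-30\right) = \left(-10 + 5 \left(-7\right)\right) + 7 \left(-30\right) = \left(-10 - 35\right) - 210 = -45 - 210 = -255$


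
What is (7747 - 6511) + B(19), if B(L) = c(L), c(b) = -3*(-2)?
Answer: 1242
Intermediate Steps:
c(b) = 6
B(L) = 6
(7747 - 6511) + B(19) = (7747 - 6511) + 6 = 1236 + 6 = 1242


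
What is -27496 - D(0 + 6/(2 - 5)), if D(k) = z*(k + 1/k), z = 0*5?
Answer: -27496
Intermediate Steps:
z = 0
D(k) = 0 (D(k) = 0*(k + 1/k) = 0)
-27496 - D(0 + 6/(2 - 5)) = -27496 - 1*0 = -27496 + 0 = -27496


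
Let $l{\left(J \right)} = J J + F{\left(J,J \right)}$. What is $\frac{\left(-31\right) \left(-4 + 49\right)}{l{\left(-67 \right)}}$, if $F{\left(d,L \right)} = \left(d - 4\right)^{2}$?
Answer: $- \frac{279}{1906} \approx -0.14638$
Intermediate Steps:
$F{\left(d,L \right)} = \left(-4 + d\right)^{2}$
$l{\left(J \right)} = J^{2} + \left(-4 + J\right)^{2}$ ($l{\left(J \right)} = J J + \left(-4 + J\right)^{2} = J^{2} + \left(-4 + J\right)^{2}$)
$\frac{\left(-31\right) \left(-4 + 49\right)}{l{\left(-67 \right)}} = \frac{\left(-31\right) \left(-4 + 49\right)}{\left(-67\right)^{2} + \left(-4 - 67\right)^{2}} = \frac{\left(-31\right) 45}{4489 + \left(-71\right)^{2}} = - \frac{1395}{4489 + 5041} = - \frac{1395}{9530} = \left(-1395\right) \frac{1}{9530} = - \frac{279}{1906}$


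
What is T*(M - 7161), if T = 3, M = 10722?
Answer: 10683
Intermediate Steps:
T*(M - 7161) = 3*(10722 - 7161) = 3*3561 = 10683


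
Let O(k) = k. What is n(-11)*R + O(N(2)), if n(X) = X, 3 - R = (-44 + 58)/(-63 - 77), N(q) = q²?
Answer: -301/10 ≈ -30.100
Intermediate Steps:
R = 31/10 (R = 3 - (-44 + 58)/(-63 - 77) = 3 - 14/(-140) = 3 - 14*(-1)/140 = 3 - 1*(-⅒) = 3 + ⅒ = 31/10 ≈ 3.1000)
n(-11)*R + O(N(2)) = -11*31/10 + 2² = -341/10 + 4 = -301/10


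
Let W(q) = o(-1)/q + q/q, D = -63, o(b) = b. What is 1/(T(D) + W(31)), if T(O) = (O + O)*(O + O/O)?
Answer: 31/242202 ≈ 0.00012799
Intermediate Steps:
W(q) = 1 - 1/q (W(q) = -1/q + q/q = -1/q + 1 = 1 - 1/q)
T(O) = 2*O*(1 + O) (T(O) = (2*O)*(O + 1) = (2*O)*(1 + O) = 2*O*(1 + O))
1/(T(D) + W(31)) = 1/(2*(-63)*(1 - 63) + (-1 + 31)/31) = 1/(2*(-63)*(-62) + (1/31)*30) = 1/(7812 + 30/31) = 1/(242202/31) = 31/242202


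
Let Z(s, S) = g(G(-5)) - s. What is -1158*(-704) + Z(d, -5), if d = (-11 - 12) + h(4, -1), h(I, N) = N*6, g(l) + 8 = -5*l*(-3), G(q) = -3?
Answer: 815208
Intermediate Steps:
g(l) = -8 + 15*l (g(l) = -8 - 5*l*(-3) = -8 + 15*l)
h(I, N) = 6*N
d = -29 (d = (-11 - 12) + 6*(-1) = -23 - 6 = -29)
Z(s, S) = -53 - s (Z(s, S) = (-8 + 15*(-3)) - s = (-8 - 45) - s = -53 - s)
-1158*(-704) + Z(d, -5) = -1158*(-704) + (-53 - 1*(-29)) = 815232 + (-53 + 29) = 815232 - 24 = 815208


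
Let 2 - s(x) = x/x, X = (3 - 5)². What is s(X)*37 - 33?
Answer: 4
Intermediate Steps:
X = 4 (X = (-2)² = 4)
s(x) = 1 (s(x) = 2 - x/x = 2 - 1*1 = 2 - 1 = 1)
s(X)*37 - 33 = 1*37 - 33 = 37 - 33 = 4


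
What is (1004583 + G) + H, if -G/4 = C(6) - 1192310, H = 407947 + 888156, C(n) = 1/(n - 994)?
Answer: 1746271723/247 ≈ 7.0699e+6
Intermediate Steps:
C(n) = 1/(-994 + n)
H = 1296103
G = 1178002281/247 (G = -4*(1/(-994 + 6) - 1192310) = -4*(1/(-988) - 1192310) = -4*(-1/988 - 1192310) = -4*(-1178002281/988) = 1178002281/247 ≈ 4.7692e+6)
(1004583 + G) + H = (1004583 + 1178002281/247) + 1296103 = 1426134282/247 + 1296103 = 1746271723/247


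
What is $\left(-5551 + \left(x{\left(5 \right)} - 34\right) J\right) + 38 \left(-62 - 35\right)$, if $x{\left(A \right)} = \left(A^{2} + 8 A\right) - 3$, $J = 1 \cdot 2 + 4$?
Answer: $-9069$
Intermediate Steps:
$J = 6$ ($J = 2 + 4 = 6$)
$x{\left(A \right)} = -3 + A^{2} + 8 A$
$\left(-5551 + \left(x{\left(5 \right)} - 34\right) J\right) + 38 \left(-62 - 35\right) = \left(-5551 + \left(\left(-3 + 5^{2} + 8 \cdot 5\right) - 34\right) 6\right) + 38 \left(-62 - 35\right) = \left(-5551 + \left(\left(-3 + 25 + 40\right) - 34\right) 6\right) + 38 \left(-97\right) = \left(-5551 + \left(62 - 34\right) 6\right) - 3686 = \left(-5551 + 28 \cdot 6\right) - 3686 = \left(-5551 + 168\right) - 3686 = -5383 - 3686 = -9069$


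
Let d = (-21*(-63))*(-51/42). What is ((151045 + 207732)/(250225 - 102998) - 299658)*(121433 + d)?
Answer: -10572864767172617/294454 ≈ -3.5907e+10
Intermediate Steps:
d = -3213/2 (d = 1323*(-51*1/42) = 1323*(-17/14) = -3213/2 ≈ -1606.5)
((151045 + 207732)/(250225 - 102998) - 299658)*(121433 + d) = ((151045 + 207732)/(250225 - 102998) - 299658)*(121433 - 3213/2) = (358777/147227 - 299658)*(239653/2) = -44117389589/147227*239653/2 = -10572864767172617/294454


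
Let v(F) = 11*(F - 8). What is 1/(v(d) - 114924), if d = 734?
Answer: -1/106938 ≈ -9.3512e-6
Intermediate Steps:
v(F) = -88 + 11*F (v(F) = 11*(-8 + F) = -88 + 11*F)
1/(v(d) - 114924) = 1/((-88 + 11*734) - 114924) = 1/((-88 + 8074) - 114924) = 1/(7986 - 114924) = 1/(-106938) = -1/106938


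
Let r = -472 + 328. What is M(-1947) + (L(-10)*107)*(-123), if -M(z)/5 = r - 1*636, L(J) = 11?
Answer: -140871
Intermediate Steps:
r = -144
M(z) = 3900 (M(z) = -5*(-144 - 1*636) = -5*(-144 - 636) = -5*(-780) = 3900)
M(-1947) + (L(-10)*107)*(-123) = 3900 + (11*107)*(-123) = 3900 + 1177*(-123) = 3900 - 144771 = -140871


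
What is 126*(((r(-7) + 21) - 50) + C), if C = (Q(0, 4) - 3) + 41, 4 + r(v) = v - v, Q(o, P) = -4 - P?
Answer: -378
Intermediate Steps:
r(v) = -4 (r(v) = -4 + (v - v) = -4 + 0 = -4)
C = 30 (C = ((-4 - 1*4) - 3) + 41 = ((-4 - 4) - 3) + 41 = (-8 - 3) + 41 = -11 + 41 = 30)
126*(((r(-7) + 21) - 50) + C) = 126*(((-4 + 21) - 50) + 30) = 126*((17 - 50) + 30) = 126*(-33 + 30) = 126*(-3) = -378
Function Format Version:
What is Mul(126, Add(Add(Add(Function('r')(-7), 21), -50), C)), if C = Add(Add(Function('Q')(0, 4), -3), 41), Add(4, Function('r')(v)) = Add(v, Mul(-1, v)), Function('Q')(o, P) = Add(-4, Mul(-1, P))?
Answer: -378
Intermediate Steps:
Function('r')(v) = -4 (Function('r')(v) = Add(-4, Add(v, Mul(-1, v))) = Add(-4, 0) = -4)
C = 30 (C = Add(Add(Add(-4, Mul(-1, 4)), -3), 41) = Add(Add(Add(-4, -4), -3), 41) = Add(Add(-8, -3), 41) = Add(-11, 41) = 30)
Mul(126, Add(Add(Add(Function('r')(-7), 21), -50), C)) = Mul(126, Add(Add(Add(-4, 21), -50), 30)) = Mul(126, Add(Add(17, -50), 30)) = Mul(126, Add(-33, 30)) = Mul(126, -3) = -378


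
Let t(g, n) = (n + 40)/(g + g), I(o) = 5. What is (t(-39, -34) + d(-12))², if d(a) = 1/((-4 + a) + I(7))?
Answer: 576/20449 ≈ 0.028168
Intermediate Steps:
t(g, n) = (40 + n)/(2*g) (t(g, n) = (40 + n)/((2*g)) = (40 + n)*(1/(2*g)) = (40 + n)/(2*g))
d(a) = 1/(1 + a) (d(a) = 1/((-4 + a) + 5) = 1/(1 + a))
(t(-39, -34) + d(-12))² = ((½)*(40 - 34)/(-39) + 1/(1 - 12))² = ((½)*(-1/39)*6 + 1/(-11))² = (-1/13 - 1/11)² = (-24/143)² = 576/20449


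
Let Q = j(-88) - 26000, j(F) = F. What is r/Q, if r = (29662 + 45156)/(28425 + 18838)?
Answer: -37409/616498572 ≈ -6.0680e-5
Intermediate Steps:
r = 74818/47263 ≈ 1.5830
Q = -26088 (Q = -88 - 26000 = -26088)
r/Q = (74818/47263)/(-26088) = (74818/47263)*(-1/26088) = -37409/616498572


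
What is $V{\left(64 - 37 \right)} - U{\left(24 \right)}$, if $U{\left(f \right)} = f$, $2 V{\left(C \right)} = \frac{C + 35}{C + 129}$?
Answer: $- \frac{3713}{156} \approx -23.801$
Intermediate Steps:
$V{\left(C \right)} = \frac{35 + C}{2 \left(129 + C\right)}$ ($V{\left(C \right)} = \frac{\left(C + 35\right) \frac{1}{C + 129}}{2} = \frac{\left(35 + C\right) \frac{1}{129 + C}}{2} = \frac{\frac{1}{129 + C} \left(35 + C\right)}{2} = \frac{35 + C}{2 \left(129 + C\right)}$)
$V{\left(64 - 37 \right)} - U{\left(24 \right)} = \frac{35 + \left(64 - 37\right)}{2 \left(129 + \left(64 - 37\right)\right)} - 24 = \frac{35 + 27}{2 \left(129 + 27\right)} - 24 = \frac{1}{2} \cdot \frac{1}{156} \cdot 62 - 24 = \frac{31}{156} - 24 = - \frac{3713}{156}$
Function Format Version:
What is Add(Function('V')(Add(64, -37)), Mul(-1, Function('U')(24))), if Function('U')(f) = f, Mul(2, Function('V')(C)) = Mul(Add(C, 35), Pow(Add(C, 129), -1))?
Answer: Rational(-3713, 156) ≈ -23.801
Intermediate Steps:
Function('V')(C) = Mul(Rational(1, 2), Pow(Add(129, C), -1), Add(35, C)) (Function('V')(C) = Mul(Rational(1, 2), Mul(Add(C, 35), Pow(Add(C, 129), -1))) = Mul(Rational(1, 2), Mul(Add(35, C), Pow(Add(129, C), -1))) = Mul(Rational(1, 2), Mul(Pow(Add(129, C), -1), Add(35, C))) = Mul(Rational(1, 2), Pow(Add(129, C), -1), Add(35, C)))
Add(Function('V')(Add(64, -37)), Mul(-1, Function('U')(24))) = Add(Mul(Rational(1, 2), Pow(Add(129, Add(64, -37)), -1), Add(35, Add(64, -37))), Mul(-1, 24)) = Add(Mul(Rational(1, 2), Pow(Add(129, 27), -1), Add(35, 27)), -24) = Add(Mul(Rational(1, 2), Pow(156, -1), 62), -24) = Add(Mul(Rational(1, 2), Rational(1, 156), 62), -24) = Add(Rational(31, 156), -24) = Rational(-3713, 156)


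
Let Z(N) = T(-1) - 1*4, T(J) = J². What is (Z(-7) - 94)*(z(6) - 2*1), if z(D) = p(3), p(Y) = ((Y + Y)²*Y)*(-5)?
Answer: 52574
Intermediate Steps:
p(Y) = -20*Y³ (p(Y) = ((2*Y)²*Y)*(-5) = ((4*Y²)*Y)*(-5) = (4*Y³)*(-5) = -20*Y³)
z(D) = -540 (z(D) = -20*3³ = -20*27 = -540)
Z(N) = -3 (Z(N) = (-1)² - 1*4 = 1 - 4 = -3)
(Z(-7) - 94)*(z(6) - 2*1) = (-3 - 94)*(-540 - 2*1) = -97*(-540 - 2) = -97*(-542) = 52574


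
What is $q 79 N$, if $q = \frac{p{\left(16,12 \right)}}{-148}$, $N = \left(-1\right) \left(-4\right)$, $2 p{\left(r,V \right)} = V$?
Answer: $- \frac{474}{37} \approx -12.811$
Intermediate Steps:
$p{\left(r,V \right)} = \frac{V}{2}$
$N = 4$
$q = - \frac{3}{74}$ ($q = \frac{\frac{1}{2} \cdot 12}{-148} = 6 \left(- \frac{1}{148}\right) = - \frac{3}{74} \approx -0.040541$)
$q 79 N = - \frac{3 \cdot 79 \cdot 4}{74} = \left(- \frac{3}{74}\right) 316 = - \frac{474}{37}$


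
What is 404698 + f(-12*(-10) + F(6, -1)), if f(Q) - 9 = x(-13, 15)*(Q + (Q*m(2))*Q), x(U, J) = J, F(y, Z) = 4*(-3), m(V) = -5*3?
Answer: -2218073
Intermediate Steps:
m(V) = -15
F(y, Z) = -12
f(Q) = 9 - 225*Q**2 + 15*Q (f(Q) = 9 + 15*(Q + (Q*(-15))*Q) = 9 + 15*(Q + (-15*Q)*Q) = 9 + 15*(Q - 15*Q**2) = 9 + (-225*Q**2 + 15*Q) = 9 - 225*Q**2 + 15*Q)
404698 + f(-12*(-10) + F(6, -1)) = 404698 + (9 - 225*(-12*(-10) - 12)**2 + 15*(-12*(-10) - 12)) = 404698 + (9 - 225*(120 - 12)**2 + 15*(120 - 12)) = 404698 + (9 - 225*108**2 + 15*108) = 404698 + (9 - 225*11664 + 1620) = 404698 + (9 - 2624400 + 1620) = 404698 - 2622771 = -2218073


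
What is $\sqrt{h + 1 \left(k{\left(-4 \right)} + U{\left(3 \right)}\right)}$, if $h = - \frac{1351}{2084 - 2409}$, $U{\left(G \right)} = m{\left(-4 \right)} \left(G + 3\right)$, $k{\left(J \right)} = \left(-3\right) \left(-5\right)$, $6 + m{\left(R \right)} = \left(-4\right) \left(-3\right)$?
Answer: $\frac{\sqrt{233038}}{65} \approx 7.4268$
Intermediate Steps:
$m{\left(R \right)} = 6$ ($m{\left(R \right)} = -6 - -12 = -6 + 12 = 6$)
$k{\left(J \right)} = 15$
$U{\left(G \right)} = 18 + 6 G$ ($U{\left(G \right)} = 6 \left(G + 3\right) = 6 \left(3 + G\right) = 18 + 6 G$)
$h = \frac{1351}{325}$ ($h = - \frac{1351}{2084 - 2409} = - \frac{1351}{-325} = \left(-1351\right) \left(- \frac{1}{325}\right) = \frac{1351}{325} \approx 4.1569$)
$\sqrt{h + 1 \left(k{\left(-4 \right)} + U{\left(3 \right)}\right)} = \sqrt{\frac{1351}{325} + 1 \left(15 + \left(18 + 6 \cdot 3\right)\right)} = \sqrt{\frac{1351}{325} + 1 \left(15 + \left(18 + 18\right)\right)} = \sqrt{\frac{1351}{325} + 1 \left(15 + 36\right)} = \sqrt{\frac{1351}{325} + 1 \cdot 51} = \sqrt{\frac{1351}{325} + 51} = \sqrt{\frac{17926}{325}} = \frac{\sqrt{233038}}{65}$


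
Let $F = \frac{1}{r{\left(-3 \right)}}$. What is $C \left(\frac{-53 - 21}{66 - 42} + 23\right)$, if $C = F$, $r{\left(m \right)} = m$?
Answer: $- \frac{239}{36} \approx -6.6389$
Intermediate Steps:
$F = - \frac{1}{3}$ ($F = \frac{1}{-3} = - \frac{1}{3} \approx -0.33333$)
$C = - \frac{1}{3} \approx -0.33333$
$C \left(\frac{-53 - 21}{66 - 42} + 23\right) = - \frac{\frac{-53 - 21}{66 - 42} + 23}{3} = - \frac{- \frac{74}{24} + 23}{3} = - \frac{\left(-74\right) \frac{1}{24} + 23}{3} = - \frac{- \frac{37}{12} + 23}{3} = \left(- \frac{1}{3}\right) \frac{239}{12} = - \frac{239}{36}$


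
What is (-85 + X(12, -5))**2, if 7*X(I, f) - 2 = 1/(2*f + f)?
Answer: 79138816/11025 ≈ 7178.1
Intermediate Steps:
X(I, f) = 2/7 + 1/(21*f) (X(I, f) = 2/7 + 1/(7*(2*f + f)) = 2/7 + 1/(7*((3*f))) = 2/7 + (1/(3*f))/7 = 2/7 + 1/(21*f))
(-85 + X(12, -5))**2 = (-85 + (1/21)*(1 + 6*(-5))/(-5))**2 = (-85 + (1/21)*(-1/5)*(1 - 30))**2 = (-85 + (1/21)*(-1/5)*(-29))**2 = (-85 + 29/105)**2 = (-8896/105)**2 = 79138816/11025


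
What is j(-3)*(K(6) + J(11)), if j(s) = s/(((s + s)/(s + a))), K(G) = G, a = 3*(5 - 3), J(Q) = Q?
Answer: 51/2 ≈ 25.500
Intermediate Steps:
a = 6 (a = 3*2 = 6)
j(s) = 3 + s/2 (j(s) = s/(((s + s)/(s + 6))) = s/(((2*s)/(6 + s))) = s/((2*s/(6 + s))) = ((6 + s)/(2*s))*s = 3 + s/2)
j(-3)*(K(6) + J(11)) = (3 + (½)*(-3))*(6 + 11) = (3 - 3/2)*17 = (3/2)*17 = 51/2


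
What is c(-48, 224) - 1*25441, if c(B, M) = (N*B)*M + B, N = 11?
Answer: -143761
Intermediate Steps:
c(B, M) = B + 11*B*M (c(B, M) = (11*B)*M + B = 11*B*M + B = B + 11*B*M)
c(-48, 224) - 1*25441 = -48*(1 + 11*224) - 1*25441 = -48*(1 + 2464) - 25441 = -48*2465 - 25441 = -118320 - 25441 = -143761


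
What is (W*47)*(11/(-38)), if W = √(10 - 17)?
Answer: -517*I*√7/38 ≈ -35.996*I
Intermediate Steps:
W = I*√7 (W = √(-7) = I*√7 ≈ 2.6458*I)
(W*47)*(11/(-38)) = ((I*√7)*47)*(11/(-38)) = (47*I*√7)*(11*(-1/38)) = (47*I*√7)*(-11/38) = -517*I*√7/38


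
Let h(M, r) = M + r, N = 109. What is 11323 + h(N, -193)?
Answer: 11239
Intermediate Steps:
11323 + h(N, -193) = 11323 + (109 - 193) = 11323 - 84 = 11239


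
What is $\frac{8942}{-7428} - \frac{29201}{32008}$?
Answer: $- \frac{125780141}{59438856} \approx -2.1161$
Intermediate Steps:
$\frac{8942}{-7428} - \frac{29201}{32008} = 8942 \left(- \frac{1}{7428}\right) - \frac{29201}{32008} = - \frac{4471}{3714} - \frac{29201}{32008} = - \frac{125780141}{59438856}$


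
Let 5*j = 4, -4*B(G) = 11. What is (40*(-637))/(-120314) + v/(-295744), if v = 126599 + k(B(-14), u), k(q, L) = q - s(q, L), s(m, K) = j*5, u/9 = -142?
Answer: -15390525693/71164287232 ≈ -0.21627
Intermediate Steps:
u = -1278 (u = 9*(-142) = -1278)
B(G) = -11/4 (B(G) = -1/4*11 = -11/4)
j = 4/5 (j = (1/5)*4 = 4/5 ≈ 0.80000)
s(m, K) = 4 (s(m, K) = (4/5)*5 = 4)
k(q, L) = -4 + q (k(q, L) = q - 1*4 = q - 4 = -4 + q)
v = 506369/4 (v = 126599 + (-4 - 11/4) = 126599 - 27/4 = 506369/4 ≈ 1.2659e+5)
(40*(-637))/(-120314) + v/(-295744) = (40*(-637))/(-120314) + (506369/4)/(-295744) = -25480*(-1/120314) + (506369/4)*(-1/295744) = 12740/60157 - 506369/1182976 = -15390525693/71164287232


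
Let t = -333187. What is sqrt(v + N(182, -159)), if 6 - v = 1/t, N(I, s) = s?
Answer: I*sqrt(16985076943070)/333187 ≈ 12.369*I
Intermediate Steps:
v = 1999123/333187 (v = 6 - 1/(-333187) = 6 - 1*(-1/333187) = 6 + 1/333187 = 1999123/333187 ≈ 6.0000)
sqrt(v + N(182, -159)) = sqrt(1999123/333187 - 159) = sqrt(-50977610/333187) = I*sqrt(16985076943070)/333187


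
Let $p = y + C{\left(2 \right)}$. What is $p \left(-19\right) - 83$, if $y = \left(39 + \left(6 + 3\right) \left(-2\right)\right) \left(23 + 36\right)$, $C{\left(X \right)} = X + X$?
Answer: $-23700$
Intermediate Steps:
$C{\left(X \right)} = 2 X$
$y = 1239$ ($y = \left(39 + 9 \left(-2\right)\right) 59 = \left(39 - 18\right) 59 = 21 \cdot 59 = 1239$)
$p = 1243$ ($p = 1239 + 2 \cdot 2 = 1239 + 4 = 1243$)
$p \left(-19\right) - 83 = 1243 \left(-19\right) - 83 = -23617 - 83 = -23700$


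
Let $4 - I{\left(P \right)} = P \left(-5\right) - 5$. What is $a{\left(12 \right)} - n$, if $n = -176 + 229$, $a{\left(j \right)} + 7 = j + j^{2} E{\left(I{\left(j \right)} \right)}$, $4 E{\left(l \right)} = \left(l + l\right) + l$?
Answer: $7404$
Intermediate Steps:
$I{\left(P \right)} = 9 + 5 P$ ($I{\left(P \right)} = 4 - \left(P \left(-5\right) - 5\right) = 4 - \left(- 5 P - 5\right) = 4 - \left(-5 - 5 P\right) = 4 + \left(5 + 5 P\right) = 9 + 5 P$)
$E{\left(l \right)} = \frac{3 l}{4}$ ($E{\left(l \right)} = \frac{\left(l + l\right) + l}{4} = \frac{2 l + l}{4} = \frac{3 l}{4}$)
$a{\left(j \right)} = -7 + j + j^{2} \left(\frac{27}{4} + \frac{15 j}{4}\right)$ ($a{\left(j \right)} = -7 + \left(j + j^{2} \frac{3 \left(9 + 5 j\right)}{4}\right) = -7 + \left(j + j^{2} \left(\frac{27}{4} + \frac{15 j}{4}\right)\right) = -7 + j + j^{2} \left(\frac{27}{4} + \frac{15 j}{4}\right)$)
$n = 53$
$a{\left(12 \right)} - n = \left(-7 + 12 + \frac{3 \cdot 12^{2} \left(9 + 5 \cdot 12\right)}{4}\right) - 53 = \left(-7 + 12 + \frac{3}{4} \cdot 144 \left(9 + 60\right)\right) - 53 = \left(-7 + 12 + \frac{3}{4} \cdot 144 \cdot 69\right) - 53 = \left(-7 + 12 + 7452\right) - 53 = 7457 - 53 = 7404$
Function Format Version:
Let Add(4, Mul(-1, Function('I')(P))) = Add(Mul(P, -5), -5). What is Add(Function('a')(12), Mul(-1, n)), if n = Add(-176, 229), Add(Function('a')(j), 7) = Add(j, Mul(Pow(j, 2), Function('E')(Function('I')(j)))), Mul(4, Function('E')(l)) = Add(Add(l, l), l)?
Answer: 7404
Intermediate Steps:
Function('I')(P) = Add(9, Mul(5, P)) (Function('I')(P) = Add(4, Mul(-1, Add(Mul(P, -5), -5))) = Add(4, Mul(-1, Add(Mul(-5, P), -5))) = Add(4, Mul(-1, Add(-5, Mul(-5, P)))) = Add(4, Add(5, Mul(5, P))) = Add(9, Mul(5, P)))
Function('E')(l) = Mul(Rational(3, 4), l) (Function('E')(l) = Mul(Rational(1, 4), Add(Add(l, l), l)) = Mul(Rational(1, 4), Add(Mul(2, l), l)) = Mul(Rational(1, 4), Mul(3, l)) = Mul(Rational(3, 4), l))
Function('a')(j) = Add(-7, j, Mul(Pow(j, 2), Add(Rational(27, 4), Mul(Rational(15, 4), j)))) (Function('a')(j) = Add(-7, Add(j, Mul(Pow(j, 2), Mul(Rational(3, 4), Add(9, Mul(5, j)))))) = Add(-7, Add(j, Mul(Pow(j, 2), Add(Rational(27, 4), Mul(Rational(15, 4), j))))) = Add(-7, j, Mul(Pow(j, 2), Add(Rational(27, 4), Mul(Rational(15, 4), j)))))
n = 53
Add(Function('a')(12), Mul(-1, n)) = Add(Add(-7, 12, Mul(Rational(3, 4), Pow(12, 2), Add(9, Mul(5, 12)))), Mul(-1, 53)) = Add(Add(-7, 12, Mul(Rational(3, 4), 144, Add(9, 60))), -53) = Add(Add(-7, 12, Mul(Rational(3, 4), 144, 69)), -53) = Add(Add(-7, 12, 7452), -53) = Add(7457, -53) = 7404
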